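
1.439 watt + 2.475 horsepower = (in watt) 1847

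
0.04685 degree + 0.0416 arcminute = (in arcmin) 2.853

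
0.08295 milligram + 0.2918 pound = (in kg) 0.1324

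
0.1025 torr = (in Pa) 13.67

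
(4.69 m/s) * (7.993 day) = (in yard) 3.542e+06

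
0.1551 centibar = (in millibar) 1.551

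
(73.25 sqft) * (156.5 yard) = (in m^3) 973.8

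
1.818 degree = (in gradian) 2.02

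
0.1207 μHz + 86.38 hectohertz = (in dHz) 8.638e+04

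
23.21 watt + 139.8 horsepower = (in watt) 1.043e+05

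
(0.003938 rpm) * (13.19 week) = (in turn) 523.6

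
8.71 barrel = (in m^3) 1.385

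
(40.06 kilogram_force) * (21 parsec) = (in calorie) 6.084e+19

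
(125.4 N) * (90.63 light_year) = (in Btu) 1.019e+17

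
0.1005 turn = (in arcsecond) 1.302e+05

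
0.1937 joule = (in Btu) 0.0001836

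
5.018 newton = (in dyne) 5.018e+05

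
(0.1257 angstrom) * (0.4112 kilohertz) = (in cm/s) 5.169e-07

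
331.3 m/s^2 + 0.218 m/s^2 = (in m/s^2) 331.5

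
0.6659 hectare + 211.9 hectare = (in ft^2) 2.288e+07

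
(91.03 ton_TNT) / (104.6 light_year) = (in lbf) 8.652e-08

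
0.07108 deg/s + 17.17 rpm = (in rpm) 17.18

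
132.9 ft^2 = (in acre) 0.003051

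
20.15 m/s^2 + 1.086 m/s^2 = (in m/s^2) 21.24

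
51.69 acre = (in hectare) 20.92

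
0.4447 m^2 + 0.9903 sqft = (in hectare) 5.367e-05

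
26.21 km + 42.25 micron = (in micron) 2.621e+10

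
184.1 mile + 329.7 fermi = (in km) 296.3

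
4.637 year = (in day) 1693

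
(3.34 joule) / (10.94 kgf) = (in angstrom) 3.113e+08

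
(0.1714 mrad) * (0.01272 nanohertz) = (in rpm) 2.082e-14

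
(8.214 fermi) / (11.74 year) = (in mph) 4.963e-23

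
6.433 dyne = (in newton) 6.433e-05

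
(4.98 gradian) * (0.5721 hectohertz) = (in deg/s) 256.4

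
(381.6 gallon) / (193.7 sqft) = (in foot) 0.2634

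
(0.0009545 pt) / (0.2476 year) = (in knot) 8.383e-14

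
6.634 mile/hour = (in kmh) 10.68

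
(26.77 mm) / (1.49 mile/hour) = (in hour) 1.116e-05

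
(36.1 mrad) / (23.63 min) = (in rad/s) 2.546e-05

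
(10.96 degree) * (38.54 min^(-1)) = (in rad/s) 0.1229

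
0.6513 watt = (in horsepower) 0.0008734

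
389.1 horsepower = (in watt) 2.902e+05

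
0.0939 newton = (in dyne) 9390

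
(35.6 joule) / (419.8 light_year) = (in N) 8.964e-18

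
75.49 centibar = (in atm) 0.745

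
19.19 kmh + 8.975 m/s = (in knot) 27.81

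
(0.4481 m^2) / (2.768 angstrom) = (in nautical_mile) 8.741e+05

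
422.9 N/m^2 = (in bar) 0.004229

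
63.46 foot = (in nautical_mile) 0.01044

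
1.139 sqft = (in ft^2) 1.139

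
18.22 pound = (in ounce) 291.5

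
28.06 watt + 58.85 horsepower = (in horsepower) 58.89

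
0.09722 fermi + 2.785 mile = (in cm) 4.482e+05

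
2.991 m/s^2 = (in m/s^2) 2.991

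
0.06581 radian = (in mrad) 65.81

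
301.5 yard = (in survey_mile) 0.1713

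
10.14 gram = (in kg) 0.01014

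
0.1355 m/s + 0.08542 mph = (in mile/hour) 0.3885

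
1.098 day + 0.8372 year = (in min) 4.416e+05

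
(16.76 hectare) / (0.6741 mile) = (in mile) 0.096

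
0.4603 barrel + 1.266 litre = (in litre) 74.45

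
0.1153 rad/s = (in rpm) 1.101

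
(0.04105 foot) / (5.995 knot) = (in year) 1.286e-10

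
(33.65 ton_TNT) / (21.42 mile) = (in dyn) 4.084e+11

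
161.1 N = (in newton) 161.1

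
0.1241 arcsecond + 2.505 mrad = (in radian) 0.002506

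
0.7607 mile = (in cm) 1.224e+05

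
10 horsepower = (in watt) 7457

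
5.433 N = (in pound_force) 1.221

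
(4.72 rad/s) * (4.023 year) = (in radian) 5.988e+08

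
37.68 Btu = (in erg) 3.975e+11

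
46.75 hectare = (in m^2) 4.675e+05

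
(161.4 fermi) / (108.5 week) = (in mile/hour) 5.502e-21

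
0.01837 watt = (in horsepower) 2.463e-05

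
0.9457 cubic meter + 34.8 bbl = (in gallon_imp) 1425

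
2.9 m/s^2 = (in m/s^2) 2.9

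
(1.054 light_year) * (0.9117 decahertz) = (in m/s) 9.091e+16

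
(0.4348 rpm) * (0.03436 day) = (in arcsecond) 2.788e+07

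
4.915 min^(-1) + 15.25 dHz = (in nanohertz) 1.607e+09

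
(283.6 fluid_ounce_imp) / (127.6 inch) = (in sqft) 0.02676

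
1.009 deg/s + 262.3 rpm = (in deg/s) 1575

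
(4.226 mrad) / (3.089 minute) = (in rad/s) 2.28e-05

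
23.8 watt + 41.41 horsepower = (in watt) 3.09e+04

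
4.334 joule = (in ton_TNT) 1.036e-09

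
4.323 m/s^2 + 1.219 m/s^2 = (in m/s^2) 5.542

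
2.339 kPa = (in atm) 0.02308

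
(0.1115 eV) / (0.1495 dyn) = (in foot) 3.92e-14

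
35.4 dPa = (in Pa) 3.54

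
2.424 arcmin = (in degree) 0.0404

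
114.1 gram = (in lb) 0.2515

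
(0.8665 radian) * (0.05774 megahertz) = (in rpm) 4.778e+05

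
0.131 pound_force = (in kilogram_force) 0.05942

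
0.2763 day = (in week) 0.03947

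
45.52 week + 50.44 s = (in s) 2.753e+07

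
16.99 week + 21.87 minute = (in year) 0.3259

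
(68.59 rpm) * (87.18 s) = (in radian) 626.2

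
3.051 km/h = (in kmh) 3.051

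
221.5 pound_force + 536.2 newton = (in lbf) 342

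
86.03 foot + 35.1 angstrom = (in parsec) 8.498e-16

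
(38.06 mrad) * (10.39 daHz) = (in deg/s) 226.6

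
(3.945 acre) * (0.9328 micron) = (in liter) 14.89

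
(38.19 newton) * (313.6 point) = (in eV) 2.637e+19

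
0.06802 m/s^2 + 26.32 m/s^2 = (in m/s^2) 26.39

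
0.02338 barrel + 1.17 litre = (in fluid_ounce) 165.3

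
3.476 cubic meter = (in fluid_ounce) 1.175e+05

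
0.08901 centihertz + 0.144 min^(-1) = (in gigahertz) 3.29e-12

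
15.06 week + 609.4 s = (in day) 105.4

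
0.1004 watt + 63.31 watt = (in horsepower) 0.08503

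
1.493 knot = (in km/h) 2.765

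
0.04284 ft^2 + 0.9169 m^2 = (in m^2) 0.9209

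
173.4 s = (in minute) 2.89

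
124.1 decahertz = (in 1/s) 1241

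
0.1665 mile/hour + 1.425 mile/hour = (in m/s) 0.7115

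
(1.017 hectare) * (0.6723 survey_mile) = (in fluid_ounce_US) 3.721e+11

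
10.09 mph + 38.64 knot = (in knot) 47.41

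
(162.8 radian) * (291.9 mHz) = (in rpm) 453.8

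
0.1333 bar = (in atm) 0.1316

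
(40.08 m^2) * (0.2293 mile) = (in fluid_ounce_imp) 5.206e+08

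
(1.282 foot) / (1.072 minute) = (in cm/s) 0.6075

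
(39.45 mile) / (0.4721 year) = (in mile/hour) 0.009539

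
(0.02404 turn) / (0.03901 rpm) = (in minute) 0.6163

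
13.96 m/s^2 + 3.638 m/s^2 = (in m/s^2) 17.6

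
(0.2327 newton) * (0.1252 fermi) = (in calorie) 6.963e-18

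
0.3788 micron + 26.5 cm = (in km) 0.000265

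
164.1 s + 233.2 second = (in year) 1.26e-05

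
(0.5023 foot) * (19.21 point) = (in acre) 2.564e-07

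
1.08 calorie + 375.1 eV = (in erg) 4.519e+07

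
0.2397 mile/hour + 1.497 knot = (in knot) 1.705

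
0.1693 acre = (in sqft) 7375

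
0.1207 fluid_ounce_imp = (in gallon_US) 0.000906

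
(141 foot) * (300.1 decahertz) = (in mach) 378.8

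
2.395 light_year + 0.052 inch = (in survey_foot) 7.434e+16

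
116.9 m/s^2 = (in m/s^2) 116.9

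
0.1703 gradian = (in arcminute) 9.196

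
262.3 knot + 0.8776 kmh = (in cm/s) 1.352e+04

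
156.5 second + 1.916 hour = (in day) 0.08164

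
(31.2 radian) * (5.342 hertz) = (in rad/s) 166.7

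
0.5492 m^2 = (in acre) 0.0001357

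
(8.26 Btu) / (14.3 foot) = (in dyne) 1.999e+08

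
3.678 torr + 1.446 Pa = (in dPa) 4918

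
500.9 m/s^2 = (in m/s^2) 500.9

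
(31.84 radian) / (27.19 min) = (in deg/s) 1.118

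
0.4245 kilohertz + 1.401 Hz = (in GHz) 4.259e-07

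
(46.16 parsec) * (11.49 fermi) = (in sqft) 1.762e+05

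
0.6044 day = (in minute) 870.3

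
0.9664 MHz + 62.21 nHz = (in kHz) 966.4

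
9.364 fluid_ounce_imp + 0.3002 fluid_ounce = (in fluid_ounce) 9.297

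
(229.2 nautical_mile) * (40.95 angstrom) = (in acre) 4.295e-07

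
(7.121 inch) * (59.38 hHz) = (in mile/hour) 2403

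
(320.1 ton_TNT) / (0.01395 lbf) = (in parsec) 0.0006995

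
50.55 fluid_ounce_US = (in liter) 1.495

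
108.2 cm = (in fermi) 1.082e+15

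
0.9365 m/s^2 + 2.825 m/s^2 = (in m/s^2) 3.762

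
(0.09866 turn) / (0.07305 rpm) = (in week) 0.000134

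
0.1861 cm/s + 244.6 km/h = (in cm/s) 6795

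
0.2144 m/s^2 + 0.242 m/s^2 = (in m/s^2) 0.4564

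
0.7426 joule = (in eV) 4.635e+18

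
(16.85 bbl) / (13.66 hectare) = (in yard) 2.145e-05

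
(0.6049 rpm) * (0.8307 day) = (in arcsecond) 9.378e+08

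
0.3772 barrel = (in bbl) 0.3772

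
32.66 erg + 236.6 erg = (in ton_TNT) 6.435e-15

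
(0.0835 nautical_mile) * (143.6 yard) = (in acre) 5.018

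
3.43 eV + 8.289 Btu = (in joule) 8745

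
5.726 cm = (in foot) 0.1879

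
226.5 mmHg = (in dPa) 3.02e+05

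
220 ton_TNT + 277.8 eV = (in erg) 9.205e+18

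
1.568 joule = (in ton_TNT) 3.748e-10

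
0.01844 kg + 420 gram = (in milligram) 4.384e+05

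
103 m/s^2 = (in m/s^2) 103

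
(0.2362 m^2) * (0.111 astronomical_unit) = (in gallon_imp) 8.628e+11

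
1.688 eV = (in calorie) 6.464e-20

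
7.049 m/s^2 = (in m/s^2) 7.049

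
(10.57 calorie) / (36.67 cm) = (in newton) 120.6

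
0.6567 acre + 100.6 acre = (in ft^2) 4.411e+06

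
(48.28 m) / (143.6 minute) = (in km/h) 0.02017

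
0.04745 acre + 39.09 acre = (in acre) 39.14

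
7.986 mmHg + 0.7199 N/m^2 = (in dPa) 1.065e+04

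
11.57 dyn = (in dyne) 11.57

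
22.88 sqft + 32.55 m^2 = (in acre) 0.008569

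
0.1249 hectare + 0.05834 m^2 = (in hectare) 0.1249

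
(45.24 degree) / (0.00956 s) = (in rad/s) 82.59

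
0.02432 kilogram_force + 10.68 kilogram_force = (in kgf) 10.7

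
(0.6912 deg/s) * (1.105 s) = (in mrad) 13.33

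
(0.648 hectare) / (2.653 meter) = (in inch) 9.616e+04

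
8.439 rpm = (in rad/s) 0.8837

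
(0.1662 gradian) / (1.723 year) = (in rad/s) 4.805e-11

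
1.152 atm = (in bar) 1.167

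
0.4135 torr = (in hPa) 0.5513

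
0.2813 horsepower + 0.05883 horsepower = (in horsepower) 0.3401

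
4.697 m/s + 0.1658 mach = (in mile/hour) 136.8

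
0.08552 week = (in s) 5.172e+04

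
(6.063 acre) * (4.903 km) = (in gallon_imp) 2.646e+10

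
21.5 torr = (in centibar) 2.866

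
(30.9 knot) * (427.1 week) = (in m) 4.106e+09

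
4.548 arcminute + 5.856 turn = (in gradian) 2342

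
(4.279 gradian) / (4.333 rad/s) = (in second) 0.01551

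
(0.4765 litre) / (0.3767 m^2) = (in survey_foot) 0.00415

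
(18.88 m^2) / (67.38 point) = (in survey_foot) 2606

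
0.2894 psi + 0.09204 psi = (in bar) 0.0263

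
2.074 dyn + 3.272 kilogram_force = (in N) 32.09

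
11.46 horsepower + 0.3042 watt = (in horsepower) 11.46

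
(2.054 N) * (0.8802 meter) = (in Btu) 0.001714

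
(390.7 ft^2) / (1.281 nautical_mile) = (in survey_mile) 9.507e-06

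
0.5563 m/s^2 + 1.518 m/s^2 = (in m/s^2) 2.074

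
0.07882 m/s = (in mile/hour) 0.1763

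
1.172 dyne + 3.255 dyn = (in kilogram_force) 4.514e-06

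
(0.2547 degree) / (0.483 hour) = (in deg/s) 0.0001465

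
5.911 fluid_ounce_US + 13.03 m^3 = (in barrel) 81.96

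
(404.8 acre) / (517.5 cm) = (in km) 316.6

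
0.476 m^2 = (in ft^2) 5.124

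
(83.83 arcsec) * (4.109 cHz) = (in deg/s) 0.0009568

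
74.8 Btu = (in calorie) 1.886e+04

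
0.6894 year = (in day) 251.6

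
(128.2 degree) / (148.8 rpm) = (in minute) 0.002393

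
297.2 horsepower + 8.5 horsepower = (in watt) 2.28e+05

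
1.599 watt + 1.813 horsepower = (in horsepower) 1.815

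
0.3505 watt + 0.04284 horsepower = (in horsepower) 0.04331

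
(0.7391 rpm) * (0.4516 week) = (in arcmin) 7.267e+07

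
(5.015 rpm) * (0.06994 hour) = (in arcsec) 2.727e+07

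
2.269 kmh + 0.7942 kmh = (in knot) 1.654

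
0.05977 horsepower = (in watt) 44.57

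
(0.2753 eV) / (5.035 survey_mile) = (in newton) 5.443e-24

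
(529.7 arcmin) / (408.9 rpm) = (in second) 0.003598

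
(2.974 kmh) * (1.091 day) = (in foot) 2.555e+05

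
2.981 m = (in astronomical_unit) 1.993e-11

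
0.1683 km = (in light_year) 1.779e-14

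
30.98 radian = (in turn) 4.931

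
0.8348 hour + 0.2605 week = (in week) 0.2655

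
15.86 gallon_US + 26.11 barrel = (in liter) 4211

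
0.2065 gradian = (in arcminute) 11.15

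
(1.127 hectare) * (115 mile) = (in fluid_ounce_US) 7.053e+13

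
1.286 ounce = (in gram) 36.46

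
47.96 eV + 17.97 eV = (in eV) 65.93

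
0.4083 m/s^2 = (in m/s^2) 0.4083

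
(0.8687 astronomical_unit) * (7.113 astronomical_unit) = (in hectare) 1.383e+19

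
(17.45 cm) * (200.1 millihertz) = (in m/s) 0.03492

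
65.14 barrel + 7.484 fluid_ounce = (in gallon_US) 2736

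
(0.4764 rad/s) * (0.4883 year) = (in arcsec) 1.513e+12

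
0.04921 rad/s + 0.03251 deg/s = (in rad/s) 0.04978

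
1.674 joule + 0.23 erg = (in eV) 1.045e+19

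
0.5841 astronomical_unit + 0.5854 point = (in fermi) 8.738e+25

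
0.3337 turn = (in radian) 2.097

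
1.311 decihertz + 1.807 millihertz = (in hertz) 0.1329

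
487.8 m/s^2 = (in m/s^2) 487.8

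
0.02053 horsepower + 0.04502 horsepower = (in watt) 48.88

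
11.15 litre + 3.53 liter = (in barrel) 0.09233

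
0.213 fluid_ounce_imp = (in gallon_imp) 0.001331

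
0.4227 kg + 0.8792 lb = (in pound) 1.811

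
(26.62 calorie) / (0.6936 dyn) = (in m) 1.606e+07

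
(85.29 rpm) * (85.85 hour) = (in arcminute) 9.49e+09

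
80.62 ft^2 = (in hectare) 0.000749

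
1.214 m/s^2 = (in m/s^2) 1.214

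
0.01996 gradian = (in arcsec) 64.67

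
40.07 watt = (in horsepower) 0.05373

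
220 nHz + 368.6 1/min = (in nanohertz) 6.143e+09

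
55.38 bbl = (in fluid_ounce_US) 2.977e+05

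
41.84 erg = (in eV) 2.611e+13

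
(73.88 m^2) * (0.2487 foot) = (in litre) 5600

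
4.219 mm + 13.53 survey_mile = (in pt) 6.172e+07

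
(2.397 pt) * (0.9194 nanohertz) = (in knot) 1.511e-12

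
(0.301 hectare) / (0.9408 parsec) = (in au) 6.931e-25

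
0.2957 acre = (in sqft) 1.288e+04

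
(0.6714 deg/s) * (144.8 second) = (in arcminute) 5833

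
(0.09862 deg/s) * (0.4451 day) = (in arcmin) 2.276e+05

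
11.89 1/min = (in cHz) 19.82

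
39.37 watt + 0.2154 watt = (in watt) 39.59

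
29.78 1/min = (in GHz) 4.963e-10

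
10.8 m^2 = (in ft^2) 116.3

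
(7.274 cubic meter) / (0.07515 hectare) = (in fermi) 9.679e+12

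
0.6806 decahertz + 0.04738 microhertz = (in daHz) 0.6806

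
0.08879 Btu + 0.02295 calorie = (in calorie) 22.41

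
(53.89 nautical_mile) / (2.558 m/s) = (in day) 0.4516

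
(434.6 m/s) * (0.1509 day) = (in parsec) 1.836e-10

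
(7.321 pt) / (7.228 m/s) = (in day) 4.136e-09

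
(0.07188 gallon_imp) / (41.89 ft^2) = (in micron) 83.97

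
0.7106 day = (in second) 6.14e+04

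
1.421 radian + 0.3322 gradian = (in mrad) 1426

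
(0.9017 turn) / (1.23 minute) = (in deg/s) 4.399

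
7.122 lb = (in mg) 3.23e+06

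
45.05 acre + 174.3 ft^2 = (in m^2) 1.823e+05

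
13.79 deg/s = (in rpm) 2.298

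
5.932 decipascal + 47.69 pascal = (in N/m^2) 48.28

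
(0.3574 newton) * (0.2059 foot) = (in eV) 1.4e+17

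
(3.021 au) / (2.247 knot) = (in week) 6.464e+05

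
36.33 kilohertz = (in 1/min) 2.18e+06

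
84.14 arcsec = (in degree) 0.02337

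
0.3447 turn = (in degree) 124.1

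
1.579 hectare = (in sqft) 1.7e+05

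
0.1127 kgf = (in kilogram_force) 0.1127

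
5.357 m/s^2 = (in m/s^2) 5.357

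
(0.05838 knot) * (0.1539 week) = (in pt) 7.924e+06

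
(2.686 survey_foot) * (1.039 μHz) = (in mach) 2.498e-09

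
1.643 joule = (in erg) 1.643e+07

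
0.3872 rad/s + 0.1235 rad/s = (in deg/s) 29.26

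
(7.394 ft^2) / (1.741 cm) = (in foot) 129.4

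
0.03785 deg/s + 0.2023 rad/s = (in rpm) 1.938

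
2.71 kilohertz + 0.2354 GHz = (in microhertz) 2.354e+14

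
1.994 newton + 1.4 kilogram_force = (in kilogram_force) 1.603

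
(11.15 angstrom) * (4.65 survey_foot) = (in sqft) 1.701e-08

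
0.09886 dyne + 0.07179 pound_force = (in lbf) 0.07179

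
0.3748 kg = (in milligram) 3.748e+05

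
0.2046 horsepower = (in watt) 152.6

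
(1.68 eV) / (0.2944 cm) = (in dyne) 9.143e-12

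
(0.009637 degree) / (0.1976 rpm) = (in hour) 2.258e-06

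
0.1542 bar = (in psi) 2.236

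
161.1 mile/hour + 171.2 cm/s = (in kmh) 265.4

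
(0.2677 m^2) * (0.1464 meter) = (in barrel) 0.2465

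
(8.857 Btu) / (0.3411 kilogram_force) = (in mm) 2.794e+06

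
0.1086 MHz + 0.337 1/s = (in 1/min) 6.516e+06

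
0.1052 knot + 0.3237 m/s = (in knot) 0.7344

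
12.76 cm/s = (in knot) 0.248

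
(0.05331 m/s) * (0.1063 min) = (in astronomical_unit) 2.273e-12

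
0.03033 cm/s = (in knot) 0.0005896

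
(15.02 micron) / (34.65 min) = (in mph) 1.616e-08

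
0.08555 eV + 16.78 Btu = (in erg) 1.77e+11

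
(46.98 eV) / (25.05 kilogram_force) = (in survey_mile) 1.904e-23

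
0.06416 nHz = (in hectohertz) 6.416e-13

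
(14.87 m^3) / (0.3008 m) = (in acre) 0.01222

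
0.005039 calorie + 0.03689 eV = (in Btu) 1.998e-05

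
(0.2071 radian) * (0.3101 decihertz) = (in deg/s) 0.368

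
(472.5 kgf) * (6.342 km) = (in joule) 2.939e+07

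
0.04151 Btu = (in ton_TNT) 1.047e-08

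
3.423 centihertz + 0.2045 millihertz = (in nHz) 3.443e+07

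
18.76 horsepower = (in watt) 1.399e+04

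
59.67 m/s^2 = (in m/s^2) 59.67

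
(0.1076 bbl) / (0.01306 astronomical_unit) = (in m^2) 8.756e-12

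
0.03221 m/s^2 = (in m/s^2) 0.03221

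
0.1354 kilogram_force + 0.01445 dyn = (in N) 1.328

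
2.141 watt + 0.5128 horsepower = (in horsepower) 0.5157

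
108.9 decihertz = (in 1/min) 653.4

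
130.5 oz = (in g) 3700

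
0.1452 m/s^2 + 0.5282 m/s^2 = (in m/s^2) 0.6734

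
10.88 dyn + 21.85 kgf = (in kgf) 21.85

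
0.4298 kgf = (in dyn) 4.215e+05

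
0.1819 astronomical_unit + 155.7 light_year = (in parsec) 47.74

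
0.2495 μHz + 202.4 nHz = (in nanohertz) 451.9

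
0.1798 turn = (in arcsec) 2.33e+05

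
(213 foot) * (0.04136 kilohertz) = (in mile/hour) 6007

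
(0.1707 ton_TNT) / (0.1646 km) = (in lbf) 9.755e+05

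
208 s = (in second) 208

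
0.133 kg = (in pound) 0.2932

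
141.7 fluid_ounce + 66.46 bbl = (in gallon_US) 2792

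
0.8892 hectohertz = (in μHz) 8.892e+07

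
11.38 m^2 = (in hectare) 0.001138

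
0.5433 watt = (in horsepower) 0.0007286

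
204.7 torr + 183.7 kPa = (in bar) 2.11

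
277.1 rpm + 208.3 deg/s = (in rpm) 311.8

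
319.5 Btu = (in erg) 3.371e+12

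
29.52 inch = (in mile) 0.0004659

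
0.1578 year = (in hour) 1382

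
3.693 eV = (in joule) 5.917e-19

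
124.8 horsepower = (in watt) 9.306e+04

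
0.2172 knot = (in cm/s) 11.17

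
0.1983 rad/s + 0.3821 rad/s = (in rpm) 5.542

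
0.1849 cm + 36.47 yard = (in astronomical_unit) 2.229e-10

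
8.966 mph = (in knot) 7.791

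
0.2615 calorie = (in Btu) 0.001037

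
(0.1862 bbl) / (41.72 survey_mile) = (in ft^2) 4.746e-06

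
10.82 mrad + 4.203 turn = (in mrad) 2.642e+04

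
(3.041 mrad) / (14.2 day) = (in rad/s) 2.479e-09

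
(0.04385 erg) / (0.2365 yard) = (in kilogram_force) 2.068e-09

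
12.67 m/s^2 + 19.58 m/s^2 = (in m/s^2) 32.25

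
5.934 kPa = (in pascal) 5934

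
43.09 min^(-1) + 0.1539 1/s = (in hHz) 0.008721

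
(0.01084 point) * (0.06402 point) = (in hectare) 8.637e-15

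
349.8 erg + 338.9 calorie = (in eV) 8.85e+21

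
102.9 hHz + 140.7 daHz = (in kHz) 11.7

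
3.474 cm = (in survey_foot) 0.114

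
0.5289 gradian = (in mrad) 8.308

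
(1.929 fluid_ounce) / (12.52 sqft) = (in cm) 0.004905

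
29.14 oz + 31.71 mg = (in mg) 8.261e+05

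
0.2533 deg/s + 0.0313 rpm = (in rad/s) 0.007699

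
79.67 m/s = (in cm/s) 7967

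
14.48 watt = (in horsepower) 0.01942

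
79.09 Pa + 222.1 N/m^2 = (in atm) 0.002973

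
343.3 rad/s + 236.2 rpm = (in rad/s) 368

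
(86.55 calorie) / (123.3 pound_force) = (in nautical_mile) 0.0003565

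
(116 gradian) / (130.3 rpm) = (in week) 2.208e-07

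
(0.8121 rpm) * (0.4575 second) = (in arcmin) 133.8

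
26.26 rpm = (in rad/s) 2.75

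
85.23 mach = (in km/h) 1.045e+05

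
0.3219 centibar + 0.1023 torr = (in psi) 0.04867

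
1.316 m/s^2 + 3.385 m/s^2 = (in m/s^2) 4.701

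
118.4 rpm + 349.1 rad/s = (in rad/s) 361.5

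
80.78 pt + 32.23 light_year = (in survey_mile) 1.895e+14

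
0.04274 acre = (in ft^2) 1862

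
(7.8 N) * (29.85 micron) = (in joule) 0.0002328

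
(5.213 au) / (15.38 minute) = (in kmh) 3.042e+09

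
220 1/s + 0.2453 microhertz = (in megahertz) 0.00022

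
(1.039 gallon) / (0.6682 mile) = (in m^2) 3.657e-06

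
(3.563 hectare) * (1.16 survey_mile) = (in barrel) 4.184e+08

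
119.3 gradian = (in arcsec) 3.865e+05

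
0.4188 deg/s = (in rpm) 0.0698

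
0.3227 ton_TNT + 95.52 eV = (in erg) 1.35e+16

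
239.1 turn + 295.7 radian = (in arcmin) 6.181e+06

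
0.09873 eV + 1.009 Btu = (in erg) 1.065e+10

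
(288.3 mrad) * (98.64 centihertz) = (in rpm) 2.716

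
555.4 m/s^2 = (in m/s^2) 555.4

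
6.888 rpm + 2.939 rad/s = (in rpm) 34.95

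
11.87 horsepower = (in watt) 8851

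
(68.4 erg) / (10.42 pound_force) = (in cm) 1.476e-05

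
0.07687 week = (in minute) 774.8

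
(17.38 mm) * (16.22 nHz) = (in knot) 5.48e-10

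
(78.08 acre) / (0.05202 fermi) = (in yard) 6.643e+21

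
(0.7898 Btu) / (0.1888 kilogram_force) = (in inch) 1.772e+04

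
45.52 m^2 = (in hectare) 0.004552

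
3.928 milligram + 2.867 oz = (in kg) 0.08128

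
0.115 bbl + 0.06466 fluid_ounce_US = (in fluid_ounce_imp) 643.6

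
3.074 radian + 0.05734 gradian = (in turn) 0.4894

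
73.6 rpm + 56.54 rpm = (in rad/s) 13.63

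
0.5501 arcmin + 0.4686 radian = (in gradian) 29.84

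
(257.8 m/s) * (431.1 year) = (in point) 9.935e+15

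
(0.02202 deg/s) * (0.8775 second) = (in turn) 5.367e-05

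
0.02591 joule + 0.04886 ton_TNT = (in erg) 2.044e+15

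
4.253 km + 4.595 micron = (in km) 4.253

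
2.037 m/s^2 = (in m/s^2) 2.037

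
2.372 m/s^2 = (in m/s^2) 2.372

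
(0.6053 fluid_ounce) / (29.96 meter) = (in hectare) 5.975e-11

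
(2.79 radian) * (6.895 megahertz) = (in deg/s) 1.102e+09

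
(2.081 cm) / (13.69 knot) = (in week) 4.886e-09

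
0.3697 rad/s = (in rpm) 3.53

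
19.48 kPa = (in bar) 0.1948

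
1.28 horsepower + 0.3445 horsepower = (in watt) 1211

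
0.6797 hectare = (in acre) 1.68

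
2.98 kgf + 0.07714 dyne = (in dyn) 2.922e+06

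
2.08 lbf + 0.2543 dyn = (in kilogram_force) 0.9435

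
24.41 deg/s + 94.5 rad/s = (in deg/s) 5439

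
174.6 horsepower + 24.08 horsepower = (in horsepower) 198.7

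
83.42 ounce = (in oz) 83.42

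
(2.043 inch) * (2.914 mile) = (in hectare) 0.02434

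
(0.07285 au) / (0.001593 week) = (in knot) 2.199e+07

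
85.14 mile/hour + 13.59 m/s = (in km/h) 185.9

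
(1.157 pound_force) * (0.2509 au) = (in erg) 1.932e+18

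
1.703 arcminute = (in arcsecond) 102.2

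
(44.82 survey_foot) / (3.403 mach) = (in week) 1.949e-08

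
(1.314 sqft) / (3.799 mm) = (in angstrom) 3.213e+11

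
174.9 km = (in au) 1.169e-06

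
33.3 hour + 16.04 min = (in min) 2014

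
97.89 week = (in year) 1.877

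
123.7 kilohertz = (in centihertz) 1.237e+07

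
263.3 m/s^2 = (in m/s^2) 263.3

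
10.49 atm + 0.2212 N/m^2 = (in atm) 10.49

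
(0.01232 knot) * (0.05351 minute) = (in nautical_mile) 1.099e-05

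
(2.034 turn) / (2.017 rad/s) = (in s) 6.336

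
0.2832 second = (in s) 0.2832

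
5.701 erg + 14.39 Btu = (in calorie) 3629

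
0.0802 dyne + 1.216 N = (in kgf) 0.124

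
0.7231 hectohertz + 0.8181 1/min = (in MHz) 7.232e-05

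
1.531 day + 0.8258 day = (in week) 0.3367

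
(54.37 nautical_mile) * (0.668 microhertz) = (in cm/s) 6.726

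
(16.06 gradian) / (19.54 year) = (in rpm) 3.909e-09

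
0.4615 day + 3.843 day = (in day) 4.304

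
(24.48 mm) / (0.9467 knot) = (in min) 0.0008377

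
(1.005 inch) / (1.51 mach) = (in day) 5.746e-10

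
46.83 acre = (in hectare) 18.95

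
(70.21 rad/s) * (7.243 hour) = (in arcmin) 6.294e+09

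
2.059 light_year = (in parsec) 0.6313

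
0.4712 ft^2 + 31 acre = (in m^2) 1.255e+05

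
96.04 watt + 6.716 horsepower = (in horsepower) 6.845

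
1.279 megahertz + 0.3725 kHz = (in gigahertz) 0.001279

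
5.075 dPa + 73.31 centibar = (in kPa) 73.31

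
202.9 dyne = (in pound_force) 0.0004561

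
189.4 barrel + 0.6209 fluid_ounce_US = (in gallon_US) 7955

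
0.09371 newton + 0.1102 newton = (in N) 0.2039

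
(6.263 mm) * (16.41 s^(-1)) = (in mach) 0.0003018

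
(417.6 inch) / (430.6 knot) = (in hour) 1.33e-05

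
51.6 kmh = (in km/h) 51.6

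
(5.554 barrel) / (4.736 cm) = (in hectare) 0.001864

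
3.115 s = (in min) 0.05192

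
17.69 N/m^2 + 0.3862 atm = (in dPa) 3.915e+05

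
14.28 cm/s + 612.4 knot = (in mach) 0.9257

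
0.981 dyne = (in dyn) 0.981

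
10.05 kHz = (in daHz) 1005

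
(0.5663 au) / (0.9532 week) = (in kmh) 5.29e+05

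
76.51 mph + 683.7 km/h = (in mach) 0.6582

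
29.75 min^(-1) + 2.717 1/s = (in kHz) 0.003213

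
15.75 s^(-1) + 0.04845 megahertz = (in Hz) 4.847e+04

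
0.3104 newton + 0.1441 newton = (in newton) 0.4545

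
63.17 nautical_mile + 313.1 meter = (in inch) 4.618e+06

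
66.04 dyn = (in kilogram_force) 6.734e-05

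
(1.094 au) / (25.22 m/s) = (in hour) 1.803e+06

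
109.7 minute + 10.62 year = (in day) 3876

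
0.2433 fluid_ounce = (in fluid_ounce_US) 0.2433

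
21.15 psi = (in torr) 1094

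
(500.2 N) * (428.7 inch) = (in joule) 5447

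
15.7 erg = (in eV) 9.799e+12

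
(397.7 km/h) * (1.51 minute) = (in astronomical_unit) 6.69e-08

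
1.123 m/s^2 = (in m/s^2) 1.123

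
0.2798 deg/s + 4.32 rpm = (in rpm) 4.367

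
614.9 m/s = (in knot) 1195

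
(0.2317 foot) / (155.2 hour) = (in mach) 3.712e-10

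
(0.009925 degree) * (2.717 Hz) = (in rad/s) 0.0004706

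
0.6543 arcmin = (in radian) 0.0001903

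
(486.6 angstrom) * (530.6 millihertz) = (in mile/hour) 5.776e-08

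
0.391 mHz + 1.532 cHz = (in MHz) 1.571e-08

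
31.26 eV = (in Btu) 4.747e-21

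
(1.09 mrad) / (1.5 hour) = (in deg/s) 1.157e-05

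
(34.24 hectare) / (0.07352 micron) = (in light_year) 0.0004923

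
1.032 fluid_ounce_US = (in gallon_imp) 0.006713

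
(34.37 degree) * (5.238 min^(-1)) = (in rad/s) 0.05237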